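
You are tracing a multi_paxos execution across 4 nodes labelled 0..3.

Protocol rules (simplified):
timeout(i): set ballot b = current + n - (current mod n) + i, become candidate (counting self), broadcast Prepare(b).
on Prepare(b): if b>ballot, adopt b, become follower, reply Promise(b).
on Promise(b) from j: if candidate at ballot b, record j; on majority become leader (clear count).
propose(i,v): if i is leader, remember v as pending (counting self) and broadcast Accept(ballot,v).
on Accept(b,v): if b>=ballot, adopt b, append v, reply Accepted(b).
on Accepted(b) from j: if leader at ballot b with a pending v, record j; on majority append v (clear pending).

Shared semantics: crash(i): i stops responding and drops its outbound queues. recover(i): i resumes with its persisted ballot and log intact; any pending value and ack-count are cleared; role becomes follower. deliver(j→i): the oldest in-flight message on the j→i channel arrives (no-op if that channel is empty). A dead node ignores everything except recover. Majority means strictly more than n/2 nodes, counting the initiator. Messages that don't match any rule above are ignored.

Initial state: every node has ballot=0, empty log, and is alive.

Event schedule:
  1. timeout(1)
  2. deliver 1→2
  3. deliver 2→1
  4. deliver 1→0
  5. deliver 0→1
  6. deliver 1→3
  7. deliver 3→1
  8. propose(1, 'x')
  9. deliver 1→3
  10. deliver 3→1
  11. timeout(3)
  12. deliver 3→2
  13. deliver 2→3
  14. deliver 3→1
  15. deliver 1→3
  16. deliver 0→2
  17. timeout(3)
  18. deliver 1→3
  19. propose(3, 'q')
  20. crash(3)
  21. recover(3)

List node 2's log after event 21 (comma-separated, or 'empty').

1. timeout(1):  <1:cand b5 ->
2. deliver 1→2:  <2:foll b5 ->
3. deliver 2→1:  nop
4. deliver 1→0:  <0:foll b5 ->
5. deliver 0→1:  <1:lead b5 ->
6. deliver 1→3:  <3:foll b5 ->
7. deliver 3→1:  nop
8. propose(1,'x'):  nop
9. deliver 1→3:  <3:foll b5 x>
10. deliver 3→1:  nop
11. timeout(3):  <3:cand b11 x>
12. deliver 3→2:  <2:foll b11 ->
13. deliver 2→3:  nop
14. deliver 3→1:  <1:foll b11 ->
15. deliver 1→3:  <3:lead b11 x>
16. deliver 0→2:  nop
17. timeout(3):  <3:cand b15 x>
18. deliver 1→3:  nop
19. propose(3,'q'):  nop
20. crash(3):  <3:✗cand b15 x>
21. recover(3):  <3:foll b15 x>

empty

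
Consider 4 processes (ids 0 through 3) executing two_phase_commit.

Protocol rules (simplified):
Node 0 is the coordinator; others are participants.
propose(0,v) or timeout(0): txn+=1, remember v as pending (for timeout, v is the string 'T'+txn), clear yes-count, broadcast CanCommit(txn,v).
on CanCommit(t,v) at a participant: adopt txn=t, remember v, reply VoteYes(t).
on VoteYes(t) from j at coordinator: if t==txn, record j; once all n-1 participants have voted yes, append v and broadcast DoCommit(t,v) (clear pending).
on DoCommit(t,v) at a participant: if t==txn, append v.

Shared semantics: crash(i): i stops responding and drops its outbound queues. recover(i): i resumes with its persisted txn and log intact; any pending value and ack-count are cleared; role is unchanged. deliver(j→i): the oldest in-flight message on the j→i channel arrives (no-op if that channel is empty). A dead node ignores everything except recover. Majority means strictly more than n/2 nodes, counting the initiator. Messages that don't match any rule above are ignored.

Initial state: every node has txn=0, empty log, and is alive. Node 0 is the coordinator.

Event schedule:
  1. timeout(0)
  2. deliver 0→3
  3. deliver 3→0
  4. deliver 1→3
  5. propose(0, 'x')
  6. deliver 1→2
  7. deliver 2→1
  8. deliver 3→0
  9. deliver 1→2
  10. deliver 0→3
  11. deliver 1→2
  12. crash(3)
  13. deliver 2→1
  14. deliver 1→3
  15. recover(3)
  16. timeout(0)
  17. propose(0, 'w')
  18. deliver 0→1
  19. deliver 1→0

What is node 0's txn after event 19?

[1] timeout(0) → N0(coor t1 [-])
[2] deliver 0→3 → N3(part t1 [-])
[3] deliver 3→0 → ∅
[4] deliver 1→3 → ∅
[5] propose(0,'x') → N0(coor t2 [-])
[6] deliver 1→2 → ∅
[7] deliver 2→1 → ∅
[8] deliver 3→0 → ∅
[9] deliver 1→2 → ∅
[10] deliver 0→3 → N3(part t2 [-])
[11] deliver 1→2 → ∅
[12] crash(3) → N3(✗part t2 [-])
[13] deliver 2→1 → ∅
[14] deliver 1→3 → ∅
[15] recover(3) → N3(part t2 [-])
[16] timeout(0) → N0(coor t3 [-])
[17] propose(0,'w') → N0(coor t4 [-])
[18] deliver 0→1 → N1(part t1 [-])
[19] deliver 1→0 → ∅

4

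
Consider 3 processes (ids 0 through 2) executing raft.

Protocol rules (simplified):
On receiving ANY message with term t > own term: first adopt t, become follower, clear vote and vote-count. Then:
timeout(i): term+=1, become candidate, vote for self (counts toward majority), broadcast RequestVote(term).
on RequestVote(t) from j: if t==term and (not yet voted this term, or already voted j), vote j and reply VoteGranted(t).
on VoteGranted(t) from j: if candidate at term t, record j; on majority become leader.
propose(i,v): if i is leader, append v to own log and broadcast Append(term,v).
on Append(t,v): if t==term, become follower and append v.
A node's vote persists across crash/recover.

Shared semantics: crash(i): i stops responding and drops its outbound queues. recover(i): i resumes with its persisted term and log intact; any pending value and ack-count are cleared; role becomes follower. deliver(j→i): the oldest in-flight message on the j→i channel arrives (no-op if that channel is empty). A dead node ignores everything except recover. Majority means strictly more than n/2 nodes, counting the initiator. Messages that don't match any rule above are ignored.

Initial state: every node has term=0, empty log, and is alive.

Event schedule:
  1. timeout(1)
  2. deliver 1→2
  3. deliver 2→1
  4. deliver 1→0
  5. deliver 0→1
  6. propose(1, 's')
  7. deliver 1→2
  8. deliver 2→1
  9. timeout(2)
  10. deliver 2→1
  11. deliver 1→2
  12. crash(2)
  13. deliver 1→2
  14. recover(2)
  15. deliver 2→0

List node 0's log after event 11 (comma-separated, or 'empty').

[1] timeout(1) → N1(cand t1 [-])
[2] deliver 1→2 → N2(foll t1 [-])
[3] deliver 2→1 → N1(lead t1 [-])
[4] deliver 1→0 → N0(foll t1 [-])
[5] deliver 0→1 → ∅
[6] propose(1,'s') → N1(lead t1 [s])
[7] deliver 1→2 → N2(foll t1 [s])
[8] deliver 2→1 → ∅
[9] timeout(2) → N2(cand t2 [s])
[10] deliver 2→1 → N1(foll t2 [s])
[11] deliver 1→2 → N2(lead t2 [s])

empty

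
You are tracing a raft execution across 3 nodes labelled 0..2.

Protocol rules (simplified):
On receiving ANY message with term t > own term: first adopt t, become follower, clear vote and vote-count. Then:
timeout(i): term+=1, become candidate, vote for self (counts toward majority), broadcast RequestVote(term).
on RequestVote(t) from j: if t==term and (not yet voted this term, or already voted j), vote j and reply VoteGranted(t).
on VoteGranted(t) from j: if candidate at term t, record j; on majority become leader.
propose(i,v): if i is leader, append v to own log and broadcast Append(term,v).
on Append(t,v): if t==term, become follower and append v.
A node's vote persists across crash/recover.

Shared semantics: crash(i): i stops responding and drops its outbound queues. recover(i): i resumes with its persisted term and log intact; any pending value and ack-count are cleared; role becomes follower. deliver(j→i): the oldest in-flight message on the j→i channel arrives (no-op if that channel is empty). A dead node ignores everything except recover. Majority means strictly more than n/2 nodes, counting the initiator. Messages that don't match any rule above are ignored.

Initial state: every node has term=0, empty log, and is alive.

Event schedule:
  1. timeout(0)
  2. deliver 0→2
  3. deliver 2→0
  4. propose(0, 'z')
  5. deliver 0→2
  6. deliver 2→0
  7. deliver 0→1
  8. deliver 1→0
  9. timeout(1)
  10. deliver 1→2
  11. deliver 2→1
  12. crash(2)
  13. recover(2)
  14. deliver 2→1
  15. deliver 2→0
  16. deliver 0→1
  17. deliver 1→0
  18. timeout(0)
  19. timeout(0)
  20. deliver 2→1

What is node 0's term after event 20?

[1] timeout(0) → N0(cand t1 [-])
[2] deliver 0→2 → N2(foll t1 [-])
[3] deliver 2→0 → N0(lead t1 [-])
[4] propose(0,'z') → N0(lead t1 [z])
[5] deliver 0→2 → N2(foll t1 [z])
[6] deliver 2→0 → ∅
[7] deliver 0→1 → N1(foll t1 [-])
[8] deliver 1→0 → ∅
[9] timeout(1) → N1(cand t2 [-])
[10] deliver 1→2 → N2(foll t2 [z])
[11] deliver 2→1 → N1(lead t2 [-])
[12] crash(2) → N2(✗foll t2 [z])
[13] recover(2) → N2(foll t2 [z])
[14] deliver 2→1 → ∅
[15] deliver 2→0 → ∅
[16] deliver 0→1 → ∅
[17] deliver 1→0 → N0(foll t2 [z])
[18] timeout(0) → N0(cand t3 [z])
[19] timeout(0) → N0(cand t4 [z])
[20] deliver 2→1 → ∅

4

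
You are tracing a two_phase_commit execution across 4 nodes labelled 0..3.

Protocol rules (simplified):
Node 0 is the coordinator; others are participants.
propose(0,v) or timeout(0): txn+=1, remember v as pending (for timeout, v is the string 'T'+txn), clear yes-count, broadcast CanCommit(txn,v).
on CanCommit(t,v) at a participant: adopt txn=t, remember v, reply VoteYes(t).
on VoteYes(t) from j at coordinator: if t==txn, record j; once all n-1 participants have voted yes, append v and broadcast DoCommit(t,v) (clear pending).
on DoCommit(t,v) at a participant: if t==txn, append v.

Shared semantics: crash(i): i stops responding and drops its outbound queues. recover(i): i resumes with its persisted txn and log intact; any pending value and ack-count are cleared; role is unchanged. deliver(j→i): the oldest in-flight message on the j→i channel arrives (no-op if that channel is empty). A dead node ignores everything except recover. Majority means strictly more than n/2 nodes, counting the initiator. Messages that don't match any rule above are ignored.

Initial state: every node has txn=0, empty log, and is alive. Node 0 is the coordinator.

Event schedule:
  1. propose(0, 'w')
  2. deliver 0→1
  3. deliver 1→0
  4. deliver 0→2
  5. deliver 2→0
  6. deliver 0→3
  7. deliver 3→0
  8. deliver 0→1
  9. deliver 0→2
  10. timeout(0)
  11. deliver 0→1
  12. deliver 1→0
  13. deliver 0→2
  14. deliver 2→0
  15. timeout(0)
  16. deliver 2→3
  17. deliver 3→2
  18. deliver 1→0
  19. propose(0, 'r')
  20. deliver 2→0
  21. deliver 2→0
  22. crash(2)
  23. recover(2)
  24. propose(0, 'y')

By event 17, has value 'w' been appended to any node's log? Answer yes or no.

yes

after 1 — propose(0,'w'): n0:coor/t1/[-]
after 2 — deliver 0→1: n1:part/t1/[-]
after 3 — deliver 1→0: ·
after 4 — deliver 0→2: n2:part/t1/[-]
after 5 — deliver 2→0: ·
after 6 — deliver 0→3: n3:part/t1/[-]
after 7 — deliver 3→0: n0:coor/t1/[w]
after 8 — deliver 0→1: n1:part/t1/[w]
after 9 — deliver 0→2: n2:part/t1/[w]
after 10 — timeout(0): n0:coor/t2/[w]
after 11 — deliver 0→1: n1:part/t2/[w]
after 12 — deliver 1→0: ·
after 13 — deliver 0→2: n2:part/t2/[w]
after 14 — deliver 2→0: ·
after 15 — timeout(0): n0:coor/t3/[w]
after 16 — deliver 2→3: ·
after 17 — deliver 3→2: ·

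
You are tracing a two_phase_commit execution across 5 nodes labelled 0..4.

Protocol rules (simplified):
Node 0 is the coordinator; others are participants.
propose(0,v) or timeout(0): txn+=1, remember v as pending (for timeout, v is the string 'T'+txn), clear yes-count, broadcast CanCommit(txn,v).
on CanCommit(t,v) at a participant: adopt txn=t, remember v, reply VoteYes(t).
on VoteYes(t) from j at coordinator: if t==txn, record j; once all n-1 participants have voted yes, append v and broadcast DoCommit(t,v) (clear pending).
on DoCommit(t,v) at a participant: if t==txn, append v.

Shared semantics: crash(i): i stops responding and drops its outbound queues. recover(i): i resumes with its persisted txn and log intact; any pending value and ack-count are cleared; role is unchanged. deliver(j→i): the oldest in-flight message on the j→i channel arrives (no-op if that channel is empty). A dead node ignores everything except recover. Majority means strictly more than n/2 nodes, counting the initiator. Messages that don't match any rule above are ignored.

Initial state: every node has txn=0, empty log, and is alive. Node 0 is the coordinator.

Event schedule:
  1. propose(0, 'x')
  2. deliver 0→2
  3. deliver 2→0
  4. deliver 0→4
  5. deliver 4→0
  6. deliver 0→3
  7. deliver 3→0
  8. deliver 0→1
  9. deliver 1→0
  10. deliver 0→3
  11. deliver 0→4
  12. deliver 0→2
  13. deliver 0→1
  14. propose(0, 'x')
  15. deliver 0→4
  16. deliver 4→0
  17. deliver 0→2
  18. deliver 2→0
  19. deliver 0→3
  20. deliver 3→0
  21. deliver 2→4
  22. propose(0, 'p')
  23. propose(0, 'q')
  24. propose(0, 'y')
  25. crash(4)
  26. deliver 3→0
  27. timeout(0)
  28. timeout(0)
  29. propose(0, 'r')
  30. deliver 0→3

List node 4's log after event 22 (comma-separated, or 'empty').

x

step 1 propose(0,'x'): 0={coor,t=1,log=-}
step 2 deliver 0→2: 2={part,t=1,log=-}
step 3 deliver 2→0: —
step 4 deliver 0→4: 4={part,t=1,log=-}
step 5 deliver 4→0: —
step 6 deliver 0→3: 3={part,t=1,log=-}
step 7 deliver 3→0: —
step 8 deliver 0→1: 1={part,t=1,log=-}
step 9 deliver 1→0: 0={coor,t=1,log=x}
step 10 deliver 0→3: 3={part,t=1,log=x}
step 11 deliver 0→4: 4={part,t=1,log=x}
step 12 deliver 0→2: 2={part,t=1,log=x}
step 13 deliver 0→1: 1={part,t=1,log=x}
step 14 propose(0,'x'): 0={coor,t=2,log=x}
step 15 deliver 0→4: 4={part,t=2,log=x}
step 16 deliver 4→0: —
step 17 deliver 0→2: 2={part,t=2,log=x}
step 18 deliver 2→0: —
step 19 deliver 0→3: 3={part,t=2,log=x}
step 20 deliver 3→0: —
step 21 deliver 2→4: —
step 22 propose(0,'p'): 0={coor,t=3,log=x}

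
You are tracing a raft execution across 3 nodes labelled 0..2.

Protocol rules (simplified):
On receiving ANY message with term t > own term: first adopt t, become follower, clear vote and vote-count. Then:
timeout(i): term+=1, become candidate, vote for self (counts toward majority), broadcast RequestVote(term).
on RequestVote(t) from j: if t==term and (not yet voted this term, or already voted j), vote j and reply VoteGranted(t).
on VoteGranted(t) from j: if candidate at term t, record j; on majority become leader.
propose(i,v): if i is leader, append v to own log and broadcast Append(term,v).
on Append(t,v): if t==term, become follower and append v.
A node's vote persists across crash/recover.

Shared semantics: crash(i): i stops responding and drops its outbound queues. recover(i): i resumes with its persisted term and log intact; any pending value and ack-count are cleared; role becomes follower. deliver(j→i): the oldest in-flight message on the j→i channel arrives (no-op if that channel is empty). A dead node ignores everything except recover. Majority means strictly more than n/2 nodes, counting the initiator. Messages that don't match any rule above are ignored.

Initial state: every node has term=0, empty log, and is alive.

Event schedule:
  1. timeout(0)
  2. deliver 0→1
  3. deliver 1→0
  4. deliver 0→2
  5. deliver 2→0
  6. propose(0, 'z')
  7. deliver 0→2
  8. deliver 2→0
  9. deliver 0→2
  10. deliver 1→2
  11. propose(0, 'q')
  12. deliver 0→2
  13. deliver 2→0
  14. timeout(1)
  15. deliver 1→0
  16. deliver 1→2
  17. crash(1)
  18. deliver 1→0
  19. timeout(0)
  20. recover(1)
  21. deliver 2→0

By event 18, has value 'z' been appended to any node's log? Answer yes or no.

yes

[1] timeout(0) → N0(cand t1 [-])
[2] deliver 0→1 → N1(foll t1 [-])
[3] deliver 1→0 → N0(lead t1 [-])
[4] deliver 0→2 → N2(foll t1 [-])
[5] deliver 2→0 → ∅
[6] propose(0,'z') → N0(lead t1 [z])
[7] deliver 0→2 → N2(foll t1 [z])
[8] deliver 2→0 → ∅
[9] deliver 0→2 → ∅
[10] deliver 1→2 → ∅
[11] propose(0,'q') → N0(lead t1 [z,q])
[12] deliver 0→2 → N2(foll t1 [z,q])
[13] deliver 2→0 → ∅
[14] timeout(1) → N1(cand t2 [-])
[15] deliver 1→0 → N0(foll t2 [z,q])
[16] deliver 1→2 → N2(foll t2 [z,q])
[17] crash(1) → N1(✗cand t2 [-])
[18] deliver 1→0 → ∅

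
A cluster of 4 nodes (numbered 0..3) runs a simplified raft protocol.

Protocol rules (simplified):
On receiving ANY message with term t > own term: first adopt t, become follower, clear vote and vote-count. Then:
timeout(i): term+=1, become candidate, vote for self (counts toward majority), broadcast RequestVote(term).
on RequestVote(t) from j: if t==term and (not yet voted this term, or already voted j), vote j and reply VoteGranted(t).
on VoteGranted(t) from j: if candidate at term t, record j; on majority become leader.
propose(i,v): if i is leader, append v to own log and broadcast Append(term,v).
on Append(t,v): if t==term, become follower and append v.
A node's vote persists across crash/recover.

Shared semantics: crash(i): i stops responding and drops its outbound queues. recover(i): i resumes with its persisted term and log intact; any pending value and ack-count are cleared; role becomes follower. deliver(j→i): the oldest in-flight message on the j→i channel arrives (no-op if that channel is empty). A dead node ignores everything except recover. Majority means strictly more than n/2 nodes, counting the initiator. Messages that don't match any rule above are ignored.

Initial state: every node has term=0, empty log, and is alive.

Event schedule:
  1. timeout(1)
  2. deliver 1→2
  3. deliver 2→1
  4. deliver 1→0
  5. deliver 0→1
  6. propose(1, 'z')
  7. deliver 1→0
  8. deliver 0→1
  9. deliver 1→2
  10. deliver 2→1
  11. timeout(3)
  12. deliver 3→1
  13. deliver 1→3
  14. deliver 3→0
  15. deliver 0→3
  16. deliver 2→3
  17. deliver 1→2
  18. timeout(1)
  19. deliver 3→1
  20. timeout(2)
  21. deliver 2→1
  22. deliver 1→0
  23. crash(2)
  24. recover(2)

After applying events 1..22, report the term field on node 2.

2

after 1 — timeout(1): n1:cand/t1/[-]
after 2 — deliver 1→2: n2:foll/t1/[-]
after 3 — deliver 2→1: ·
after 4 — deliver 1→0: n0:foll/t1/[-]
after 5 — deliver 0→1: n1:lead/t1/[-]
after 6 — propose(1,'z'): n1:lead/t1/[z]
after 7 — deliver 1→0: n0:foll/t1/[z]
after 8 — deliver 0→1: ·
after 9 — deliver 1→2: n2:foll/t1/[z]
after 10 — deliver 2→1: ·
after 11 — timeout(3): n3:cand/t1/[-]
after 12 — deliver 3→1: ·
after 13 — deliver 1→3: ·
after 14 — deliver 3→0: ·
after 15 — deliver 0→3: ·
after 16 — deliver 2→3: ·
after 17 — deliver 1→2: ·
after 18 — timeout(1): n1:cand/t2/[z]
after 19 — deliver 3→1: ·
after 20 — timeout(2): n2:cand/t2/[z]
after 21 — deliver 2→1: ·
after 22 — deliver 1→0: n0:foll/t2/[z]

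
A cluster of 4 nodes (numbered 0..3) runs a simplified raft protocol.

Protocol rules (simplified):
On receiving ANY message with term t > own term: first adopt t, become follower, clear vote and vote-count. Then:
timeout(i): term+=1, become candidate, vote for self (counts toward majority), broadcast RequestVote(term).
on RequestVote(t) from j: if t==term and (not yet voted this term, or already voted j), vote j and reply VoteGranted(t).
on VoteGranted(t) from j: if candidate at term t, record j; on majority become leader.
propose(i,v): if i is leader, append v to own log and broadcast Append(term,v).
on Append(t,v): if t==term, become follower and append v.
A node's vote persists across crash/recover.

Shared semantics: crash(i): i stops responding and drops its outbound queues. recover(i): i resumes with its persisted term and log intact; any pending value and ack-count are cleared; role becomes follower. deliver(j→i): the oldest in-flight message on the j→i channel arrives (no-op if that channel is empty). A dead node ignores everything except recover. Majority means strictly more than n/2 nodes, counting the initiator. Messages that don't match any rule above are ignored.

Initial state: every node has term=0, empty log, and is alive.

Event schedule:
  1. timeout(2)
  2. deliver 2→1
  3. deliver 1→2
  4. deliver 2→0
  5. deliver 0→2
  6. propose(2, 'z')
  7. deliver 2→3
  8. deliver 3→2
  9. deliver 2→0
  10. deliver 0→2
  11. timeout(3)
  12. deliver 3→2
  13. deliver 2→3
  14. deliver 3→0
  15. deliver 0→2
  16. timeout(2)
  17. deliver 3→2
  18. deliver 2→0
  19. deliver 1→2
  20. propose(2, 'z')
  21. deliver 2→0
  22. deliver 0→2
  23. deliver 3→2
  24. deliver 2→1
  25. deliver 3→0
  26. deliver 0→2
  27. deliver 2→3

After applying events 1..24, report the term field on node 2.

after 1 — timeout(2): n2:cand/t1/[-]
after 2 — deliver 2→1: n1:foll/t1/[-]
after 3 — deliver 1→2: ·
after 4 — deliver 2→0: n0:foll/t1/[-]
after 5 — deliver 0→2: n2:lead/t1/[-]
after 6 — propose(2,'z'): n2:lead/t1/[z]
after 7 — deliver 2→3: n3:foll/t1/[-]
after 8 — deliver 3→2: ·
after 9 — deliver 2→0: n0:foll/t1/[z]
after 10 — deliver 0→2: ·
after 11 — timeout(3): n3:cand/t2/[-]
after 12 — deliver 3→2: n2:foll/t2/[z]
after 13 — deliver 2→3: ·
after 14 — deliver 3→0: n0:foll/t2/[z]
after 15 — deliver 0→2: ·
after 16 — timeout(2): n2:cand/t3/[z]
after 17 — deliver 3→2: ·
after 18 — deliver 2→0: n0:foll/t3/[z]
after 19 — deliver 1→2: ·
after 20 — propose(2,'z'): ·
after 21 — deliver 2→0: ·
after 22 — deliver 0→2: ·
after 23 — deliver 3→2: ·
after 24 — deliver 2→1: n1:foll/t1/[z]

3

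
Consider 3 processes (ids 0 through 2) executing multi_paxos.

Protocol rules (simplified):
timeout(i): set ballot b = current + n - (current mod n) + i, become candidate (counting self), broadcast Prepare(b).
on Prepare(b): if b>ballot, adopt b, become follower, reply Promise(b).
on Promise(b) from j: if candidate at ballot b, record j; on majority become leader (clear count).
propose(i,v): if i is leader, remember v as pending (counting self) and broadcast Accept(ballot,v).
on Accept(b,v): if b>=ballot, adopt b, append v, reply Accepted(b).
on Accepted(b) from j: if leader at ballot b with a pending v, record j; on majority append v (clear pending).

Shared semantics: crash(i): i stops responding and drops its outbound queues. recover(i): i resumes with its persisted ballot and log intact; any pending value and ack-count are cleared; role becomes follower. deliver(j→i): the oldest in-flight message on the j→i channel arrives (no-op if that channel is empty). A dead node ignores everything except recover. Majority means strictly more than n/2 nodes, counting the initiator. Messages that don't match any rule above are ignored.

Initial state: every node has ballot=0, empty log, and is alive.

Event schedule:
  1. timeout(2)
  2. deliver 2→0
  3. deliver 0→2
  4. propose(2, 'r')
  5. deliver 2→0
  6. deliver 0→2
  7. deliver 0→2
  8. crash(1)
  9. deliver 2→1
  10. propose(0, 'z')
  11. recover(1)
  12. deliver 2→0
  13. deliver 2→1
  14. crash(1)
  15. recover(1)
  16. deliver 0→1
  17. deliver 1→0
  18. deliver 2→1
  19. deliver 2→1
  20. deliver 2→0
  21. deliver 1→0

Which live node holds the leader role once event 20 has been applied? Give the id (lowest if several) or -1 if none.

2

after 1 — timeout(2): n2:cand/b5/[-]
after 2 — deliver 2→0: n0:foll/b5/[-]
after 3 — deliver 0→2: n2:lead/b5/[-]
after 4 — propose(2,'r'): ·
after 5 — deliver 2→0: n0:foll/b5/[r]
after 6 — deliver 0→2: n2:lead/b5/[r]
after 7 — deliver 0→2: ·
after 8 — crash(1): n1:✗foll/b0/[-]
after 9 — deliver 2→1: ·
after 10 — propose(0,'z'): ·
after 11 — recover(1): n1:foll/b0/[-]
after 12 — deliver 2→0: ·
after 13 — deliver 2→1: n1:foll/b5/[-]
after 14 — crash(1): n1:✗foll/b5/[-]
after 15 — recover(1): n1:foll/b5/[-]
after 16 — deliver 0→1: ·
after 17 — deliver 1→0: ·
after 18 — deliver 2→1: n1:foll/b5/[r]
after 19 — deliver 2→1: ·
after 20 — deliver 2→0: ·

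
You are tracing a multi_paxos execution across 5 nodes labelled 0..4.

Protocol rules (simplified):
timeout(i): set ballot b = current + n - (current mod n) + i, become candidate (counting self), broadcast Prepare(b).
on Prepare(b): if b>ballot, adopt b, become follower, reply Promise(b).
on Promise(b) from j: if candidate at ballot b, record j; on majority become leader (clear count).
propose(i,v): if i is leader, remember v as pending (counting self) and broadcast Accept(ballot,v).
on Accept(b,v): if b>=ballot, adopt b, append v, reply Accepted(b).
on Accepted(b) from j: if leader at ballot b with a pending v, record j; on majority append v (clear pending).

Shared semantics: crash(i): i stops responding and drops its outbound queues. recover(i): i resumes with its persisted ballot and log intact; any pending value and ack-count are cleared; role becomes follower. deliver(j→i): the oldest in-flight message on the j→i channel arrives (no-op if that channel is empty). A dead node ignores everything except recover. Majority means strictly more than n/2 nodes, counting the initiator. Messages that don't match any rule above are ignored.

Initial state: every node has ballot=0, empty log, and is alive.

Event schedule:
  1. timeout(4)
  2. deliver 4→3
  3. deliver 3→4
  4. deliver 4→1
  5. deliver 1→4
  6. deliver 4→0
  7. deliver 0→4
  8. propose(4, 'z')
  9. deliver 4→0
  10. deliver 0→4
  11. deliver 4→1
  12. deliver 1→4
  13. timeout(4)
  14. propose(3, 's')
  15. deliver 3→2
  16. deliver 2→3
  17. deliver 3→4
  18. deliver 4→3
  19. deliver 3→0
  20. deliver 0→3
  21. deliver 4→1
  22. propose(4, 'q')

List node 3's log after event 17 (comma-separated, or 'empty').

empty

[1] timeout(4) → N4(cand b9 [-])
[2] deliver 4→3 → N3(foll b9 [-])
[3] deliver 3→4 → ∅
[4] deliver 4→1 → N1(foll b9 [-])
[5] deliver 1→4 → N4(lead b9 [-])
[6] deliver 4→0 → N0(foll b9 [-])
[7] deliver 0→4 → ∅
[8] propose(4,'z') → ∅
[9] deliver 4→0 → N0(foll b9 [z])
[10] deliver 0→4 → ∅
[11] deliver 4→1 → N1(foll b9 [z])
[12] deliver 1→4 → N4(lead b9 [z])
[13] timeout(4) → N4(cand b14 [z])
[14] propose(3,'s') → ∅
[15] deliver 3→2 → ∅
[16] deliver 2→3 → ∅
[17] deliver 3→4 → ∅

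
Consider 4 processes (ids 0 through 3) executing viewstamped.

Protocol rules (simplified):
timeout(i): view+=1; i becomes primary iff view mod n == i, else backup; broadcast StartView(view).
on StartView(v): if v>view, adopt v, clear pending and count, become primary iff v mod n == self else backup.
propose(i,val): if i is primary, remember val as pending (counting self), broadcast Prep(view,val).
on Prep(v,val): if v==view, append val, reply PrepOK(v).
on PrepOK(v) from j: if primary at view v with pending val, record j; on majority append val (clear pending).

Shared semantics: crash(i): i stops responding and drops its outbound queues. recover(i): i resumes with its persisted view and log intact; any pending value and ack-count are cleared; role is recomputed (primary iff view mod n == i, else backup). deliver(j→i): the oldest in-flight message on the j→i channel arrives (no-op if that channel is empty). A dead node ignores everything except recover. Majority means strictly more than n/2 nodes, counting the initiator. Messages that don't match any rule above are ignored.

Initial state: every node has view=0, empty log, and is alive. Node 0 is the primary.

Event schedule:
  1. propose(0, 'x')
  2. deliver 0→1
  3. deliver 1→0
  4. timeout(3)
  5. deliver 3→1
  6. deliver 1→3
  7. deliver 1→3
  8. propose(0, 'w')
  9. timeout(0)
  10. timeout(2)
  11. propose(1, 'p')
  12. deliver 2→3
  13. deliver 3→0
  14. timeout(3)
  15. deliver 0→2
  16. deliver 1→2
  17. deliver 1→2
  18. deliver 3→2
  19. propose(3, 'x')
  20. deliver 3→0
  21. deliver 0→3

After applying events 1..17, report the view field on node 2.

e1 propose(0,'x'): ·
e2 deliver 0→1: 1[back,v=0,x]
e3 deliver 1→0: ·
e4 timeout(3): 3[back,v=1,-]
e5 deliver 3→1: 1[prim,v=1,x]
e6 deliver 1→3: ·
e7 deliver 1→3: ·
e8 propose(0,'w'): ·
e9 timeout(0): 0[back,v=1,-]
e10 timeout(2): 2[back,v=1,-]
e11 propose(1,'p'): ·
e12 deliver 2→3: ·
e13 deliver 3→0: ·
e14 timeout(3): 3[back,v=2,-]
e15 deliver 0→2: ·
e16 deliver 1→2: 2[back,v=1,p]
e17 deliver 1→2: ·

1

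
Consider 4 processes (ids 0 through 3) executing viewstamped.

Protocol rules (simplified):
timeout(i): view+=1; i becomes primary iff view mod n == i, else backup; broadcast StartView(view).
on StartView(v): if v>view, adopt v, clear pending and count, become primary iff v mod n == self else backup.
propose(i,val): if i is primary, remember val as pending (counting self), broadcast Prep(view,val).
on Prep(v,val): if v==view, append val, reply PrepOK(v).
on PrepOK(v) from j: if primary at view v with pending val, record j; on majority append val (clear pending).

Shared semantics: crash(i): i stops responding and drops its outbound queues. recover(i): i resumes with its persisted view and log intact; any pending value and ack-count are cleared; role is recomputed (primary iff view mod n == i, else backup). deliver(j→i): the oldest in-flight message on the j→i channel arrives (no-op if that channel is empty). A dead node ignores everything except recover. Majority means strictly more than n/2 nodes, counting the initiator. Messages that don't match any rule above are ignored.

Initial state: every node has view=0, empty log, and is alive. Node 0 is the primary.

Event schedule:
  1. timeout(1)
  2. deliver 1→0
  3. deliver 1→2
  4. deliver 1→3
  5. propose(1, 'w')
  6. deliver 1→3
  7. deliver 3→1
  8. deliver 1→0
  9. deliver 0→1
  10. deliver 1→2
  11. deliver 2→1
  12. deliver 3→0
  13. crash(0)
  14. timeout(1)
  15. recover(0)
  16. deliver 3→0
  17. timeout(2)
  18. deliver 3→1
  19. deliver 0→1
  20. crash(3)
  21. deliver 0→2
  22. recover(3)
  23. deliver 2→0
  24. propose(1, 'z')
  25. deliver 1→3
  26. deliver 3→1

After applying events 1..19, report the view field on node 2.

2

1. timeout(1):  <1:prim v1 ->
2. deliver 1→0:  <0:back v1 ->
3. deliver 1→2:  <2:back v1 ->
4. deliver 1→3:  <3:back v1 ->
5. propose(1,'w'):  nop
6. deliver 1→3:  <3:back v1 w>
7. deliver 3→1:  nop
8. deliver 1→0:  <0:back v1 w>
9. deliver 0→1:  <1:prim v1 w>
10. deliver 1→2:  <2:back v1 w>
11. deliver 2→1:  nop
12. deliver 3→0:  nop
13. crash(0):  <0:✗back v1 w>
14. timeout(1):  <1:back v2 w>
15. recover(0):  <0:back v1 w>
16. deliver 3→0:  nop
17. timeout(2):  <2:prim v2 w>
18. deliver 3→1:  nop
19. deliver 0→1:  nop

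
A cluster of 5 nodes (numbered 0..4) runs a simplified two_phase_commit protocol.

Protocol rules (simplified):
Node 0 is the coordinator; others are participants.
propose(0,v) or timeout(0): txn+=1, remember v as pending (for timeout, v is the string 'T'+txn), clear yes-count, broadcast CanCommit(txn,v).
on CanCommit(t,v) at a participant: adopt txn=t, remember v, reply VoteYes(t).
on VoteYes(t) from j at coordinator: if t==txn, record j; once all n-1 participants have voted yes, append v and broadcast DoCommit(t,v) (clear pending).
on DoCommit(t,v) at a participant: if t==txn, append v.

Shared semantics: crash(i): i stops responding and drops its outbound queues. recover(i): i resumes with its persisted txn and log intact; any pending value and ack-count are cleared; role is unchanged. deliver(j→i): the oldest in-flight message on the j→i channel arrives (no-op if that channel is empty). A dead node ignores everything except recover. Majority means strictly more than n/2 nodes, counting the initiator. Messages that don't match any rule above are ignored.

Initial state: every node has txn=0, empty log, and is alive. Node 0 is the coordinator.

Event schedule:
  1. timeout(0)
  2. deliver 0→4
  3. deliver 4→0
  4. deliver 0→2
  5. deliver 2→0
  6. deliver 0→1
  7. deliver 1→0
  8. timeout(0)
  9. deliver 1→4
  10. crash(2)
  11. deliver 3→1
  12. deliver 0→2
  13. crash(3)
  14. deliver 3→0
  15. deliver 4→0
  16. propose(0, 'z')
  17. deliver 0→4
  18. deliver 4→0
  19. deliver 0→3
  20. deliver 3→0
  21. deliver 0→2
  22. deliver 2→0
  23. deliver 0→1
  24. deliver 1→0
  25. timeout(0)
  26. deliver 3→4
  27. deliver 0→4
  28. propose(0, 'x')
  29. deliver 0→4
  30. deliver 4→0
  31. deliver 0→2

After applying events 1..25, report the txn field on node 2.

1

step 1 timeout(0): 0={coor,t=1,log=-}
step 2 deliver 0→4: 4={part,t=1,log=-}
step 3 deliver 4→0: —
step 4 deliver 0→2: 2={part,t=1,log=-}
step 5 deliver 2→0: —
step 6 deliver 0→1: 1={part,t=1,log=-}
step 7 deliver 1→0: —
step 8 timeout(0): 0={coor,t=2,log=-}
step 9 deliver 1→4: —
step 10 crash(2): 2={✗part,t=1,log=-}
step 11 deliver 3→1: —
step 12 deliver 0→2: —
step 13 crash(3): 3={✗part,t=0,log=-}
step 14 deliver 3→0: —
step 15 deliver 4→0: —
step 16 propose(0,'z'): 0={coor,t=3,log=-}
step 17 deliver 0→4: 4={part,t=2,log=-}
step 18 deliver 4→0: —
step 19 deliver 0→3: —
step 20 deliver 3→0: —
step 21 deliver 0→2: —
step 22 deliver 2→0: —
step 23 deliver 0→1: 1={part,t=2,log=-}
step 24 deliver 1→0: —
step 25 timeout(0): 0={coor,t=4,log=-}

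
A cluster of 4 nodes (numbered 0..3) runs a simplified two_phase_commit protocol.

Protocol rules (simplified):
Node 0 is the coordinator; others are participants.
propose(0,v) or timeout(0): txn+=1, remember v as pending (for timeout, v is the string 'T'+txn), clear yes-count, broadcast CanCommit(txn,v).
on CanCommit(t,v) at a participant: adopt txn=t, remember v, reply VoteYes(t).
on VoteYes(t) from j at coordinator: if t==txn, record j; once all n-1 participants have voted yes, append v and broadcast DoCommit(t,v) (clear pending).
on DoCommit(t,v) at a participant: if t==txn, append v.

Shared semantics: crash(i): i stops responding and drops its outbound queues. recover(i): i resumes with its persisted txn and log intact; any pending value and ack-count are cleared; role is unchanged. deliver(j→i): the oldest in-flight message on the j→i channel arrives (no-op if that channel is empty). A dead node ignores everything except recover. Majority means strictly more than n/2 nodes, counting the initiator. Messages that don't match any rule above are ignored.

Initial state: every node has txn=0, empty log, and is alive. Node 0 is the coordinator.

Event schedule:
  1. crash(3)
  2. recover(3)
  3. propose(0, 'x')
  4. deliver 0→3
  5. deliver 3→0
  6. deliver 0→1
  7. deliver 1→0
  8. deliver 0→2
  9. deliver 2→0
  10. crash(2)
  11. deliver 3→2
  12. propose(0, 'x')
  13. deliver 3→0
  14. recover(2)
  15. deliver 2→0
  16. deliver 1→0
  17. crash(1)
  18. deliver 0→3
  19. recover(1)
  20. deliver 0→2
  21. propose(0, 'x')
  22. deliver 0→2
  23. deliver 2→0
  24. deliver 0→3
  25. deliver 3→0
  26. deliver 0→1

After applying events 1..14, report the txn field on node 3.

step 1 crash(3): 3={✗part,t=0,log=-}
step 2 recover(3): 3={part,t=0,log=-}
step 3 propose(0,'x'): 0={coor,t=1,log=-}
step 4 deliver 0→3: 3={part,t=1,log=-}
step 5 deliver 3→0: —
step 6 deliver 0→1: 1={part,t=1,log=-}
step 7 deliver 1→0: —
step 8 deliver 0→2: 2={part,t=1,log=-}
step 9 deliver 2→0: 0={coor,t=1,log=x}
step 10 crash(2): 2={✗part,t=1,log=-}
step 11 deliver 3→2: —
step 12 propose(0,'x'): 0={coor,t=2,log=x}
step 13 deliver 3→0: —
step 14 recover(2): 2={part,t=1,log=-}

1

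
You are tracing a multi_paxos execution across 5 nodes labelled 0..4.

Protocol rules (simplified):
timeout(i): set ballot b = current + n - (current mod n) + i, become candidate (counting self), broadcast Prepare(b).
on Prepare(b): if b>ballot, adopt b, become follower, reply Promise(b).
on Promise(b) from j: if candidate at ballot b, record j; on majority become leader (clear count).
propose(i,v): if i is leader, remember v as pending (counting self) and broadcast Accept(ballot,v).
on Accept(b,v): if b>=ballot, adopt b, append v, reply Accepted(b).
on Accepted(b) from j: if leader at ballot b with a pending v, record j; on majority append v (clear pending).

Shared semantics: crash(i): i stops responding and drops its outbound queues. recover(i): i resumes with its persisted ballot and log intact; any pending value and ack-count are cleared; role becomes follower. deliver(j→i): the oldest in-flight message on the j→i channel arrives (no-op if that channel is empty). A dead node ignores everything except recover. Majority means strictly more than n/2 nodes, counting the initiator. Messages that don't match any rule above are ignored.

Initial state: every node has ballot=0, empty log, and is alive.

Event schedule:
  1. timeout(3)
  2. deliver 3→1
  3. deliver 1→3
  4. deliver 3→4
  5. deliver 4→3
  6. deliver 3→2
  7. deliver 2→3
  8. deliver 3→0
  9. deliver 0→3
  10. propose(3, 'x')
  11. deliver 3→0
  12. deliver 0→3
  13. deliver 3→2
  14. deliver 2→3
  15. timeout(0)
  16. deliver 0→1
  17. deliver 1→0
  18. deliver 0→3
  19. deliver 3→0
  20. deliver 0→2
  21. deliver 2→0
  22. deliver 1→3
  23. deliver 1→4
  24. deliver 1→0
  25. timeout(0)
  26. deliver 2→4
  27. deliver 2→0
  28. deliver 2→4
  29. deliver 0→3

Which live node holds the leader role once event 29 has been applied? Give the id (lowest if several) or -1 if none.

-1

step 1 timeout(3): 3={cand,b=8,log=-}
step 2 deliver 3→1: 1={foll,b=8,log=-}
step 3 deliver 1→3: —
step 4 deliver 3→4: 4={foll,b=8,log=-}
step 5 deliver 4→3: 3={lead,b=8,log=-}
step 6 deliver 3→2: 2={foll,b=8,log=-}
step 7 deliver 2→3: —
step 8 deliver 3→0: 0={foll,b=8,log=-}
step 9 deliver 0→3: —
step 10 propose(3,'x'): —
step 11 deliver 3→0: 0={foll,b=8,log=x}
step 12 deliver 0→3: —
step 13 deliver 3→2: 2={foll,b=8,log=x}
step 14 deliver 2→3: 3={lead,b=8,log=x}
step 15 timeout(0): 0={cand,b=10,log=x}
step 16 deliver 0→1: 1={foll,b=10,log=-}
step 17 deliver 1→0: —
step 18 deliver 0→3: 3={foll,b=10,log=x}
step 19 deliver 3→0: 0={lead,b=10,log=x}
step 20 deliver 0→2: 2={foll,b=10,log=x}
step 21 deliver 2→0: —
step 22 deliver 1→3: —
step 23 deliver 1→4: —
step 24 deliver 1→0: —
step 25 timeout(0): 0={cand,b=15,log=x}
step 26 deliver 2→4: —
step 27 deliver 2→0: —
step 28 deliver 2→4: —
step 29 deliver 0→3: 3={foll,b=15,log=x}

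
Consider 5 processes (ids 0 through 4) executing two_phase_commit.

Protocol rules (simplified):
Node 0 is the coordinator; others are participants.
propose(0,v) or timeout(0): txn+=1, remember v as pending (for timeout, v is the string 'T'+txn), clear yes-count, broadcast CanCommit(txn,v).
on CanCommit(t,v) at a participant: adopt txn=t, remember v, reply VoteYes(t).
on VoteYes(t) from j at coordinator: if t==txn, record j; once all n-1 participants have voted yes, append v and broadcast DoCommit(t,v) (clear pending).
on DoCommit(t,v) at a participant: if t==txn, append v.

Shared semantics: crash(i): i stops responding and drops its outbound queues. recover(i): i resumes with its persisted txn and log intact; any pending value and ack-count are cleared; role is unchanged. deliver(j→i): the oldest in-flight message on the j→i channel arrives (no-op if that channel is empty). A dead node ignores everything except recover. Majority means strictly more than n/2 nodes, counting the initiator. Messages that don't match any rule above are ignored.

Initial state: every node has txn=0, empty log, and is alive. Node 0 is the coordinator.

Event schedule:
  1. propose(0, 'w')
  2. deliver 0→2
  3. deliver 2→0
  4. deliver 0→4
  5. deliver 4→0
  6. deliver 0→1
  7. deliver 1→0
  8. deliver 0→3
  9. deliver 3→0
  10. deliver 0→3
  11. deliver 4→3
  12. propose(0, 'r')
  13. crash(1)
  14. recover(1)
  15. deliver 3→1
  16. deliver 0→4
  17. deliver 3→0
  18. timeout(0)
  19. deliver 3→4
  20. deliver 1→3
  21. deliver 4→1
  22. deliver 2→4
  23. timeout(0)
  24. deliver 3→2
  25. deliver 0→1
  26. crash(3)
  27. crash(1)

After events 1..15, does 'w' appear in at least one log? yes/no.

[1] propose(0,'w') → N0(coor t1 [-])
[2] deliver 0→2 → N2(part t1 [-])
[3] deliver 2→0 → ∅
[4] deliver 0→4 → N4(part t1 [-])
[5] deliver 4→0 → ∅
[6] deliver 0→1 → N1(part t1 [-])
[7] deliver 1→0 → ∅
[8] deliver 0→3 → N3(part t1 [-])
[9] deliver 3→0 → N0(coor t1 [w])
[10] deliver 0→3 → N3(part t1 [w])
[11] deliver 4→3 → ∅
[12] propose(0,'r') → N0(coor t2 [w])
[13] crash(1) → N1(✗part t1 [-])
[14] recover(1) → N1(part t1 [-])
[15] deliver 3→1 → ∅

yes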